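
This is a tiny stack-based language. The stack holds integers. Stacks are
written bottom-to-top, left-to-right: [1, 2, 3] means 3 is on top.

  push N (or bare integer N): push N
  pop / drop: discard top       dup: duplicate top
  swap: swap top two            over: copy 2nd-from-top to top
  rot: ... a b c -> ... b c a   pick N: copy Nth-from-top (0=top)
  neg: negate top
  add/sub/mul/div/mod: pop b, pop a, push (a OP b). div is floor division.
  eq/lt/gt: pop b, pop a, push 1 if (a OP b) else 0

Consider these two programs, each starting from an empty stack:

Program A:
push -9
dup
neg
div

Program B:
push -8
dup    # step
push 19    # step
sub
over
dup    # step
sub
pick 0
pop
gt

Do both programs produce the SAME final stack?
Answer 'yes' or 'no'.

Program A trace:
  After 'push -9': [-9]
  After 'dup': [-9, -9]
  After 'neg': [-9, 9]
  After 'div': [-1]
Program A final stack: [-1]

Program B trace:
  After 'push -8': [-8]
  After 'dup': [-8, -8]
  After 'push 19': [-8, -8, 19]
  After 'sub': [-8, -27]
  After 'over': [-8, -27, -8]
  After 'dup': [-8, -27, -8, -8]
  After 'sub': [-8, -27, 0]
  After 'pick 0': [-8, -27, 0, 0]
  After 'pop': [-8, -27, 0]
  After 'gt': [-8, 0]
Program B final stack: [-8, 0]
Same: no

Answer: no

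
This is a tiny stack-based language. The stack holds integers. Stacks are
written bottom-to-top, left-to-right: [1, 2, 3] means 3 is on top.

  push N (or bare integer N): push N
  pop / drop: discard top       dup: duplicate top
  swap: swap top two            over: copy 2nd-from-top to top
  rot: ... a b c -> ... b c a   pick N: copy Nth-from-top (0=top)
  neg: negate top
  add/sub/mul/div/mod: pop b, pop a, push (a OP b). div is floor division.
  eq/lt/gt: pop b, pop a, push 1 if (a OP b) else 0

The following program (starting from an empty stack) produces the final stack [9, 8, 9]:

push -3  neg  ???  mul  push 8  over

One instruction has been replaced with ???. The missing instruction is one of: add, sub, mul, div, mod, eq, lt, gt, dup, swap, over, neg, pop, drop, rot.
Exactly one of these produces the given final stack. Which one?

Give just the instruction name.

Stack before ???: [3]
Stack after ???:  [3, 3]
The instruction that transforms [3] -> [3, 3] is: dup

Answer: dup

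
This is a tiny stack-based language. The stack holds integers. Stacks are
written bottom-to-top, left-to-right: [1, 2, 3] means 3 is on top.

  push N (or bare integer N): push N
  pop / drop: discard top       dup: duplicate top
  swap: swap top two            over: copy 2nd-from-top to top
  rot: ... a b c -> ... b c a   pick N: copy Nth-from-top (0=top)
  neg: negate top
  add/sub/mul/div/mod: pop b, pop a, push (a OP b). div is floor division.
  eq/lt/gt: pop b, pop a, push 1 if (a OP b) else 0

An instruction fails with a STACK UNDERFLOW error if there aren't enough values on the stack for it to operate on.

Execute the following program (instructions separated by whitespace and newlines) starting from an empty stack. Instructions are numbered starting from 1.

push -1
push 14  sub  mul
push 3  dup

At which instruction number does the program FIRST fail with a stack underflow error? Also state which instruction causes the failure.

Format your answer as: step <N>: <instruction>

Answer: step 4: mul

Derivation:
Step 1 ('push -1'): stack = [-1], depth = 1
Step 2 ('push 14'): stack = [-1, 14], depth = 2
Step 3 ('sub'): stack = [-15], depth = 1
Step 4 ('mul'): needs 2 value(s) but depth is 1 — STACK UNDERFLOW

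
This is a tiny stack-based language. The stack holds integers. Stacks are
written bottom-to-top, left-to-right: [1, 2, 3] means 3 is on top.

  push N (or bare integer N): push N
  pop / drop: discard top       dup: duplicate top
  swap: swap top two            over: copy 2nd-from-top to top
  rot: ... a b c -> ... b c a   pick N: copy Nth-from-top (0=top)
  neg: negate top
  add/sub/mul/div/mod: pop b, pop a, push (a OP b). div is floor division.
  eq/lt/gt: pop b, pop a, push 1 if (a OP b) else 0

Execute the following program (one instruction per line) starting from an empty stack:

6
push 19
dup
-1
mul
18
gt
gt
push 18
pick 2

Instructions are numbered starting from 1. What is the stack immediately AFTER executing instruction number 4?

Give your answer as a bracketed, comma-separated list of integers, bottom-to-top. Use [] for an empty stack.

Step 1 ('6'): [6]
Step 2 ('push 19'): [6, 19]
Step 3 ('dup'): [6, 19, 19]
Step 4 ('-1'): [6, 19, 19, -1]

Answer: [6, 19, 19, -1]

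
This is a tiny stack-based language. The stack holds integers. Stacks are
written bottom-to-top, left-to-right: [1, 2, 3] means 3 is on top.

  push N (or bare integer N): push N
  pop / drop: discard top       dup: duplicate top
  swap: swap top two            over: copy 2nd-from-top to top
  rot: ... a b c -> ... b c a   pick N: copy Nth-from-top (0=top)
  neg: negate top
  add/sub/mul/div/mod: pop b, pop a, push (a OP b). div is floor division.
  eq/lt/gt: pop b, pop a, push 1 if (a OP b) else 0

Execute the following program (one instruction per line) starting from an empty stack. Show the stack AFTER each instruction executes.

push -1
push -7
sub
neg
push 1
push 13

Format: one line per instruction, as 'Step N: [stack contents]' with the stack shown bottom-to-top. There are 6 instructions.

Step 1: [-1]
Step 2: [-1, -7]
Step 3: [6]
Step 4: [-6]
Step 5: [-6, 1]
Step 6: [-6, 1, 13]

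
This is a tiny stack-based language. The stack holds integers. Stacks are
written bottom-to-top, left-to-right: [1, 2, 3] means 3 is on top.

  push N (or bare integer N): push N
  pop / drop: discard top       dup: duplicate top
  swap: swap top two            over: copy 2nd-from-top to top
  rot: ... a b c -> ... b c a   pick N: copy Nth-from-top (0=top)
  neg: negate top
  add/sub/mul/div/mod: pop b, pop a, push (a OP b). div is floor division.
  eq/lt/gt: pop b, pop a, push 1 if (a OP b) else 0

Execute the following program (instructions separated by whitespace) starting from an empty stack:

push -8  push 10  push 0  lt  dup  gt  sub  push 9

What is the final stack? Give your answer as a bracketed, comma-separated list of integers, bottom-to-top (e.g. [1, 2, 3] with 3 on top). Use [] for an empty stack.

Answer: [-8, 9]

Derivation:
After 'push -8': [-8]
After 'push 10': [-8, 10]
After 'push 0': [-8, 10, 0]
After 'lt': [-8, 0]
After 'dup': [-8, 0, 0]
After 'gt': [-8, 0]
After 'sub': [-8]
After 'push 9': [-8, 9]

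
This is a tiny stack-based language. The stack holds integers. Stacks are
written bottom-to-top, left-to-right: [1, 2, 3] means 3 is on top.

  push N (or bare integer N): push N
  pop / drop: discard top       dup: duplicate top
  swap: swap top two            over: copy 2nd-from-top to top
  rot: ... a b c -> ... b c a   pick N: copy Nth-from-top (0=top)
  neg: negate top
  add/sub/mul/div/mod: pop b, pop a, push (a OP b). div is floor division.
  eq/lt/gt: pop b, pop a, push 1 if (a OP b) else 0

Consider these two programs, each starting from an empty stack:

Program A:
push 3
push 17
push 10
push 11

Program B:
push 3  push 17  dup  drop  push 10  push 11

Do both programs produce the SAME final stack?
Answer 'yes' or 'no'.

Program A trace:
  After 'push 3': [3]
  After 'push 17': [3, 17]
  After 'push 10': [3, 17, 10]
  After 'push 11': [3, 17, 10, 11]
Program A final stack: [3, 17, 10, 11]

Program B trace:
  After 'push 3': [3]
  After 'push 17': [3, 17]
  After 'dup': [3, 17, 17]
  After 'drop': [3, 17]
  After 'push 10': [3, 17, 10]
  After 'push 11': [3, 17, 10, 11]
Program B final stack: [3, 17, 10, 11]
Same: yes

Answer: yes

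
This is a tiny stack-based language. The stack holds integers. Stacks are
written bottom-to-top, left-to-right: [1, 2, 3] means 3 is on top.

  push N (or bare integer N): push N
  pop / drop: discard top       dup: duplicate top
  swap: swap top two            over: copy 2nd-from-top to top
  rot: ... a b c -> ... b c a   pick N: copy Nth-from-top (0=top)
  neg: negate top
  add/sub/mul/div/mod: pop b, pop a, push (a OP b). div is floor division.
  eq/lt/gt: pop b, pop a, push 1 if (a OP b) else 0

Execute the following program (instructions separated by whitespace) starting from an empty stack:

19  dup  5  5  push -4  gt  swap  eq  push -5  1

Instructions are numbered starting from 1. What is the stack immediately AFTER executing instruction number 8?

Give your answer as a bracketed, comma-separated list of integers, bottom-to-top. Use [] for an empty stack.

Step 1 ('19'): [19]
Step 2 ('dup'): [19, 19]
Step 3 ('5'): [19, 19, 5]
Step 4 ('5'): [19, 19, 5, 5]
Step 5 ('push -4'): [19, 19, 5, 5, -4]
Step 6 ('gt'): [19, 19, 5, 1]
Step 7 ('swap'): [19, 19, 1, 5]
Step 8 ('eq'): [19, 19, 0]

Answer: [19, 19, 0]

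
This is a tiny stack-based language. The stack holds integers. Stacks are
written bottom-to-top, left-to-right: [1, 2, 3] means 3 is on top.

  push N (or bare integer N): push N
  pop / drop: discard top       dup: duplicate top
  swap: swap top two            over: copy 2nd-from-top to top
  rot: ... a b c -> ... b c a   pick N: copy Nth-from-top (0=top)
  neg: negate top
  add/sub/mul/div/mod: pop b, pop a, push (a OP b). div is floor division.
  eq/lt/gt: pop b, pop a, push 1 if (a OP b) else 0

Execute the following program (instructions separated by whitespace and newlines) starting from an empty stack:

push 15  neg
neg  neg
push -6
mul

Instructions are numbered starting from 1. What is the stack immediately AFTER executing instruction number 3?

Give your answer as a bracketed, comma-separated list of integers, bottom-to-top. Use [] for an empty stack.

Answer: [15]

Derivation:
Step 1 ('push 15'): [15]
Step 2 ('neg'): [-15]
Step 3 ('neg'): [15]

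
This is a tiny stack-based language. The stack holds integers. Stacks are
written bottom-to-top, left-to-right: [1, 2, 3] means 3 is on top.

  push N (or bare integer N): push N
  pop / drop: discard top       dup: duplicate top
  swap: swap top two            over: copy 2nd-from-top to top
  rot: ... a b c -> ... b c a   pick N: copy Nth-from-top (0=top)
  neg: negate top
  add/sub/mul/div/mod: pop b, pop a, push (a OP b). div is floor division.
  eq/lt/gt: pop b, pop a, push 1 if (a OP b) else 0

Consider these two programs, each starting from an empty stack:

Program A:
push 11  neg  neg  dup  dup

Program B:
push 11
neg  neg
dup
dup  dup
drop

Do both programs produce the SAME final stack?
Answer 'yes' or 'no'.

Answer: yes

Derivation:
Program A trace:
  After 'push 11': [11]
  After 'neg': [-11]
  After 'neg': [11]
  After 'dup': [11, 11]
  After 'dup': [11, 11, 11]
Program A final stack: [11, 11, 11]

Program B trace:
  After 'push 11': [11]
  After 'neg': [-11]
  After 'neg': [11]
  After 'dup': [11, 11]
  After 'dup': [11, 11, 11]
  After 'dup': [11, 11, 11, 11]
  After 'drop': [11, 11, 11]
Program B final stack: [11, 11, 11]
Same: yes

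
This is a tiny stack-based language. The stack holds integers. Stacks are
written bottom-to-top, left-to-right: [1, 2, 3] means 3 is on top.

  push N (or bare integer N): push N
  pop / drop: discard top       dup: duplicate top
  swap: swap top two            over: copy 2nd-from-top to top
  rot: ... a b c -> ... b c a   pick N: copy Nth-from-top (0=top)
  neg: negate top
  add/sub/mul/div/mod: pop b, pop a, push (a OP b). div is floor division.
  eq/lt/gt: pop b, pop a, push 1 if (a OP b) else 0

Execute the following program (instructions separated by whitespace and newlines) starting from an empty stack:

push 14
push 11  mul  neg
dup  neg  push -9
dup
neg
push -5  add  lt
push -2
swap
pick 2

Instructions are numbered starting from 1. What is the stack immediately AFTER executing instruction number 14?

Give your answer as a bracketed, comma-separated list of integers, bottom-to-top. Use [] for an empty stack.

Step 1 ('push 14'): [14]
Step 2 ('push 11'): [14, 11]
Step 3 ('mul'): [154]
Step 4 ('neg'): [-154]
Step 5 ('dup'): [-154, -154]
Step 6 ('neg'): [-154, 154]
Step 7 ('push -9'): [-154, 154, -9]
Step 8 ('dup'): [-154, 154, -9, -9]
Step 9 ('neg'): [-154, 154, -9, 9]
Step 10 ('push -5'): [-154, 154, -9, 9, -5]
Step 11 ('add'): [-154, 154, -9, 4]
Step 12 ('lt'): [-154, 154, 1]
Step 13 ('push -2'): [-154, 154, 1, -2]
Step 14 ('swap'): [-154, 154, -2, 1]

Answer: [-154, 154, -2, 1]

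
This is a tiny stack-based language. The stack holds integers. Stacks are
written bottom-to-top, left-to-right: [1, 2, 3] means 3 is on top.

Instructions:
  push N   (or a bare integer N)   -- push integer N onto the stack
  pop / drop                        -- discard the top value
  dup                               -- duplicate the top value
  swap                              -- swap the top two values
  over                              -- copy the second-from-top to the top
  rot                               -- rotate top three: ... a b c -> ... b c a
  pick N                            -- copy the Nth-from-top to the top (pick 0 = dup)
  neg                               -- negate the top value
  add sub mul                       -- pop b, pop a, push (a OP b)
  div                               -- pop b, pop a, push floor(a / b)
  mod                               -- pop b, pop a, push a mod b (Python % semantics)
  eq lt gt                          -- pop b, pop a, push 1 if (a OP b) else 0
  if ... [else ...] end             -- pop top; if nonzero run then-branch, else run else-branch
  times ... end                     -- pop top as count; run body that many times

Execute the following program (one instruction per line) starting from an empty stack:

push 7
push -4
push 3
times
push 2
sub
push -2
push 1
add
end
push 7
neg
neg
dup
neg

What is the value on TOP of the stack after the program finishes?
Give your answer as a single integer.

Answer: -7

Derivation:
After 'push 7': [7]
After 'push -4': [7, -4]
After 'push 3': [7, -4, 3]
After 'times': [7, -4]
After 'push 2': [7, -4, 2]
After 'sub': [7, -6]
After 'push -2': [7, -6, -2]
After 'push 1': [7, -6, -2, 1]
After 'add': [7, -6, -1]
After 'push 2': [7, -6, -1, 2]
  ...
After 'push 2': [7, -6, -3, -1, 2]
After 'sub': [7, -6, -3, -3]
After 'push -2': [7, -6, -3, -3, -2]
After 'push 1': [7, -6, -3, -3, -2, 1]
After 'add': [7, -6, -3, -3, -1]
After 'push 7': [7, -6, -3, -3, -1, 7]
After 'neg': [7, -6, -3, -3, -1, -7]
After 'neg': [7, -6, -3, -3, -1, 7]
After 'dup': [7, -6, -3, -3, -1, 7, 7]
After 'neg': [7, -6, -3, -3, -1, 7, -7]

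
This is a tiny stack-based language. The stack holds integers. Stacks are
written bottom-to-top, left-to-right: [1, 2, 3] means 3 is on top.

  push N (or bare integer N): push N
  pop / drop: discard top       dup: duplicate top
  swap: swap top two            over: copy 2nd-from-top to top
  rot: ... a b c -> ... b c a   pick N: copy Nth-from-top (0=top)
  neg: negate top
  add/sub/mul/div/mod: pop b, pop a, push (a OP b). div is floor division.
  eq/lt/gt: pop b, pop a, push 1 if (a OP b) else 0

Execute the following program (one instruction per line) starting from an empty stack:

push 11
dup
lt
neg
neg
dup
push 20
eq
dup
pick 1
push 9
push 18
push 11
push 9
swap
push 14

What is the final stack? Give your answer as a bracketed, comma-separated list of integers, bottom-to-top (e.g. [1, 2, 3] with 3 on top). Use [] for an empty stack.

After 'push 11': [11]
After 'dup': [11, 11]
After 'lt': [0]
After 'neg': [0]
After 'neg': [0]
After 'dup': [0, 0]
After 'push 20': [0, 0, 20]
After 'eq': [0, 0]
After 'dup': [0, 0, 0]
After 'pick 1': [0, 0, 0, 0]
After 'push 9': [0, 0, 0, 0, 9]
After 'push 18': [0, 0, 0, 0, 9, 18]
After 'push 11': [0, 0, 0, 0, 9, 18, 11]
After 'push 9': [0, 0, 0, 0, 9, 18, 11, 9]
After 'swap': [0, 0, 0, 0, 9, 18, 9, 11]
After 'push 14': [0, 0, 0, 0, 9, 18, 9, 11, 14]

Answer: [0, 0, 0, 0, 9, 18, 9, 11, 14]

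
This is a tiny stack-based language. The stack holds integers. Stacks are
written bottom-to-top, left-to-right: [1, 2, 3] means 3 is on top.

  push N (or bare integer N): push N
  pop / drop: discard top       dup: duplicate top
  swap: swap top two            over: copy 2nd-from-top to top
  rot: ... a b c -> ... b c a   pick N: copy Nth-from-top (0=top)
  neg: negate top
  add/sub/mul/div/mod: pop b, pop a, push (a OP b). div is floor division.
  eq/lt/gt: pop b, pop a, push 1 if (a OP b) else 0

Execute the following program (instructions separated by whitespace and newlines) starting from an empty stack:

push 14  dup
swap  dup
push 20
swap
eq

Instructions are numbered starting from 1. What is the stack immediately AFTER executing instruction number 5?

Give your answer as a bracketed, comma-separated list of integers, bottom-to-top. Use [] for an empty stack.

Answer: [14, 14, 14, 20]

Derivation:
Step 1 ('push 14'): [14]
Step 2 ('dup'): [14, 14]
Step 3 ('swap'): [14, 14]
Step 4 ('dup'): [14, 14, 14]
Step 5 ('push 20'): [14, 14, 14, 20]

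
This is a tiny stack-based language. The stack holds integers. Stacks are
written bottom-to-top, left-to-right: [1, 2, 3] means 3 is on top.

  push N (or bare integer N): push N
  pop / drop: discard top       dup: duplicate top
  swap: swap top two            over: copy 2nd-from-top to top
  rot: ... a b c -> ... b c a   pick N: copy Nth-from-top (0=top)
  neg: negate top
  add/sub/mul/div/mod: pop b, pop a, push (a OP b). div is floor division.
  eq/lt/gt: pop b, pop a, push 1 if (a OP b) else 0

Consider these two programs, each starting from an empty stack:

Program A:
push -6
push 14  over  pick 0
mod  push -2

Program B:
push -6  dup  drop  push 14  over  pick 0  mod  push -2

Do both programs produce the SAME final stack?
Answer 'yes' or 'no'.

Program A trace:
  After 'push -6': [-6]
  After 'push 14': [-6, 14]
  After 'over': [-6, 14, -6]
  After 'pick 0': [-6, 14, -6, -6]
  After 'mod': [-6, 14, 0]
  After 'push -2': [-6, 14, 0, -2]
Program A final stack: [-6, 14, 0, -2]

Program B trace:
  After 'push -6': [-6]
  After 'dup': [-6, -6]
  After 'drop': [-6]
  After 'push 14': [-6, 14]
  After 'over': [-6, 14, -6]
  After 'pick 0': [-6, 14, -6, -6]
  After 'mod': [-6, 14, 0]
  After 'push -2': [-6, 14, 0, -2]
Program B final stack: [-6, 14, 0, -2]
Same: yes

Answer: yes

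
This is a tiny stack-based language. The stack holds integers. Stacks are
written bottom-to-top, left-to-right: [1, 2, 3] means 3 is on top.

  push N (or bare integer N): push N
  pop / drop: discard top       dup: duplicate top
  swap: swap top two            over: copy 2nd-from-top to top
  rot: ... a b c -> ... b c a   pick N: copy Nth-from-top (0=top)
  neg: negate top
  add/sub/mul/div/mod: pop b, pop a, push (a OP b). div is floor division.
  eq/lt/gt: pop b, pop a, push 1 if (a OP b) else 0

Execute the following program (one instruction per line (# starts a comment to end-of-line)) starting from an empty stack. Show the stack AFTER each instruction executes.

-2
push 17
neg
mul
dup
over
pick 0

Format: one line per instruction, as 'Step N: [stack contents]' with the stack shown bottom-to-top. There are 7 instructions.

Step 1: [-2]
Step 2: [-2, 17]
Step 3: [-2, -17]
Step 4: [34]
Step 5: [34, 34]
Step 6: [34, 34, 34]
Step 7: [34, 34, 34, 34]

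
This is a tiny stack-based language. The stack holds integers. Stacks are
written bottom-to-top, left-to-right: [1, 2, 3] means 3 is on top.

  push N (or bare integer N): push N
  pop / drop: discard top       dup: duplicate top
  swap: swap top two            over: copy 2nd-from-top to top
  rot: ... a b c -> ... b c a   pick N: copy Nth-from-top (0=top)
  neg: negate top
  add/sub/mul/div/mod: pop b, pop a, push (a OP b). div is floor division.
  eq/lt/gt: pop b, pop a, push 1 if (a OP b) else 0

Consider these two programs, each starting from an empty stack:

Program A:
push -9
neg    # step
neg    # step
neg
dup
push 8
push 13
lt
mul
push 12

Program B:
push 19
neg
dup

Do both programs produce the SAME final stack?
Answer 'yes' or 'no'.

Answer: no

Derivation:
Program A trace:
  After 'push -9': [-9]
  After 'neg': [9]
  After 'neg': [-9]
  After 'neg': [9]
  After 'dup': [9, 9]
  After 'push 8': [9, 9, 8]
  After 'push 13': [9, 9, 8, 13]
  After 'lt': [9, 9, 1]
  After 'mul': [9, 9]
  After 'push 12': [9, 9, 12]
Program A final stack: [9, 9, 12]

Program B trace:
  After 'push 19': [19]
  After 'neg': [-19]
  After 'dup': [-19, -19]
Program B final stack: [-19, -19]
Same: no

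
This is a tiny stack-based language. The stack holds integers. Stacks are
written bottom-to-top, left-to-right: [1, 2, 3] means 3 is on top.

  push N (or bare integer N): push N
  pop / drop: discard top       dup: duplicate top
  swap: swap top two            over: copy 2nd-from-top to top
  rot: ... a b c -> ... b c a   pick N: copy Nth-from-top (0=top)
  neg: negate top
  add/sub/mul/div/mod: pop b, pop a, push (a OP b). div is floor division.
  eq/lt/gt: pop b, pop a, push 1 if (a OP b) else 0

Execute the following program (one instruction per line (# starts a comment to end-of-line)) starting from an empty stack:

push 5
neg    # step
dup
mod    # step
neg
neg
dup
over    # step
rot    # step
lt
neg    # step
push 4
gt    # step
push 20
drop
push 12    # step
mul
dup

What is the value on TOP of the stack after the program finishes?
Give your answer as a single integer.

Answer: 0

Derivation:
After 'push 5': [5]
After 'neg': [-5]
After 'dup': [-5, -5]
After 'mod': [0]
After 'neg': [0]
After 'neg': [0]
After 'dup': [0, 0]
After 'over': [0, 0, 0]
After 'rot': [0, 0, 0]
After 'lt': [0, 0]
After 'neg': [0, 0]
After 'push 4': [0, 0, 4]
After 'gt': [0, 0]
After 'push 20': [0, 0, 20]
After 'drop': [0, 0]
After 'push 12': [0, 0, 12]
After 'mul': [0, 0]
After 'dup': [0, 0, 0]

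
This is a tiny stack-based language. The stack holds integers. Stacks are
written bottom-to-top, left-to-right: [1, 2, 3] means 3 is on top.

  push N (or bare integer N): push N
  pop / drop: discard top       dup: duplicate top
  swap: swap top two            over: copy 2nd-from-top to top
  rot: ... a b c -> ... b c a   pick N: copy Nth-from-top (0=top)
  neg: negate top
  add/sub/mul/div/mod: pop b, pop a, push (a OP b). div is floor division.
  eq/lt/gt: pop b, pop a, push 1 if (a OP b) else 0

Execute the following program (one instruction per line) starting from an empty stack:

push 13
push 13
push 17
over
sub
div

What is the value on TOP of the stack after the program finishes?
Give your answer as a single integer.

After 'push 13': [13]
After 'push 13': [13, 13]
After 'push 17': [13, 13, 17]
After 'over': [13, 13, 17, 13]
After 'sub': [13, 13, 4]
After 'div': [13, 3]

Answer: 3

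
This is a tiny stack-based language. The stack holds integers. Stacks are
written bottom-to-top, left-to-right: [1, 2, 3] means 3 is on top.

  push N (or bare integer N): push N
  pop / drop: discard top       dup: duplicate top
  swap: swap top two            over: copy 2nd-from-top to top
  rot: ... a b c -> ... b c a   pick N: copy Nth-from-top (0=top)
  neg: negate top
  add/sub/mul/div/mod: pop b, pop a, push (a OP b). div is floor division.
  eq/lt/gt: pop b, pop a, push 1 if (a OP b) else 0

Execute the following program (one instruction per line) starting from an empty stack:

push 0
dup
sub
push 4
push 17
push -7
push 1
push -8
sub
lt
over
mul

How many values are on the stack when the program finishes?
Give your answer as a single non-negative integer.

After 'push 0': stack = [0] (depth 1)
After 'dup': stack = [0, 0] (depth 2)
After 'sub': stack = [0] (depth 1)
After 'push 4': stack = [0, 4] (depth 2)
After 'push 17': stack = [0, 4, 17] (depth 3)
After 'push -7': stack = [0, 4, 17, -7] (depth 4)
After 'push 1': stack = [0, 4, 17, -7, 1] (depth 5)
After 'push -8': stack = [0, 4, 17, -7, 1, -8] (depth 6)
After 'sub': stack = [0, 4, 17, -7, 9] (depth 5)
After 'lt': stack = [0, 4, 17, 1] (depth 4)
After 'over': stack = [0, 4, 17, 1, 17] (depth 5)
After 'mul': stack = [0, 4, 17, 17] (depth 4)

Answer: 4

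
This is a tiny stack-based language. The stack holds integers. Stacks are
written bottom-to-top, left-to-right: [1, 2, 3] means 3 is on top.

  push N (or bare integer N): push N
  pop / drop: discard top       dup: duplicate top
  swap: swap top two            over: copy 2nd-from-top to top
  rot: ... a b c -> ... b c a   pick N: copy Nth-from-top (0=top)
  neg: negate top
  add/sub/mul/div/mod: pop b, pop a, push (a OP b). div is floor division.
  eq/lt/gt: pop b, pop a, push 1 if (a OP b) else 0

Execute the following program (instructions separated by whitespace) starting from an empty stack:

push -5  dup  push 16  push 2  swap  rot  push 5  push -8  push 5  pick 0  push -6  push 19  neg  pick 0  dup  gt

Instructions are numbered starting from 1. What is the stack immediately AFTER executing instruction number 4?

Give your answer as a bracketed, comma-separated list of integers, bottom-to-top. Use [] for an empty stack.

Answer: [-5, -5, 16, 2]

Derivation:
Step 1 ('push -5'): [-5]
Step 2 ('dup'): [-5, -5]
Step 3 ('push 16'): [-5, -5, 16]
Step 4 ('push 2'): [-5, -5, 16, 2]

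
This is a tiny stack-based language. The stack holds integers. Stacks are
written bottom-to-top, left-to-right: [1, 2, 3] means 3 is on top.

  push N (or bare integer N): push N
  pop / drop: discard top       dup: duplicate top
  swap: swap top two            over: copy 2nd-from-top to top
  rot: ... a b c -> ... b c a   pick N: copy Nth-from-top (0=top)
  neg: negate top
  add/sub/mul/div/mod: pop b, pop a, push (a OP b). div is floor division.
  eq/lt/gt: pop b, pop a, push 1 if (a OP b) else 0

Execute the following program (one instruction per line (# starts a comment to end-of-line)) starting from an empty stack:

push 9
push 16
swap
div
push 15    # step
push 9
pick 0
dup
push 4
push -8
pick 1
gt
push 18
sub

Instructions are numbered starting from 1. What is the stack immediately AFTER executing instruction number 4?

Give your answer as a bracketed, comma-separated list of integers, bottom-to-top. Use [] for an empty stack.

Answer: [1]

Derivation:
Step 1 ('push 9'): [9]
Step 2 ('push 16'): [9, 16]
Step 3 ('swap'): [16, 9]
Step 4 ('div'): [1]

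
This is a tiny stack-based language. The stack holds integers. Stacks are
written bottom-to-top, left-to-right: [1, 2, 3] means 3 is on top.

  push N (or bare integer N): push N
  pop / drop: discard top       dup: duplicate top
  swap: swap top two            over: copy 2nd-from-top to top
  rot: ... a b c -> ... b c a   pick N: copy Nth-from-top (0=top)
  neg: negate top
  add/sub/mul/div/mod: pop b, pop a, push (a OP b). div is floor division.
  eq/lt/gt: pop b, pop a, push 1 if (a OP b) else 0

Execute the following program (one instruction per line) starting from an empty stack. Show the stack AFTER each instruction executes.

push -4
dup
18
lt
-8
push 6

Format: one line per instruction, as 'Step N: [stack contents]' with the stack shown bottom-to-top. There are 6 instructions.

Step 1: [-4]
Step 2: [-4, -4]
Step 3: [-4, -4, 18]
Step 4: [-4, 1]
Step 5: [-4, 1, -8]
Step 6: [-4, 1, -8, 6]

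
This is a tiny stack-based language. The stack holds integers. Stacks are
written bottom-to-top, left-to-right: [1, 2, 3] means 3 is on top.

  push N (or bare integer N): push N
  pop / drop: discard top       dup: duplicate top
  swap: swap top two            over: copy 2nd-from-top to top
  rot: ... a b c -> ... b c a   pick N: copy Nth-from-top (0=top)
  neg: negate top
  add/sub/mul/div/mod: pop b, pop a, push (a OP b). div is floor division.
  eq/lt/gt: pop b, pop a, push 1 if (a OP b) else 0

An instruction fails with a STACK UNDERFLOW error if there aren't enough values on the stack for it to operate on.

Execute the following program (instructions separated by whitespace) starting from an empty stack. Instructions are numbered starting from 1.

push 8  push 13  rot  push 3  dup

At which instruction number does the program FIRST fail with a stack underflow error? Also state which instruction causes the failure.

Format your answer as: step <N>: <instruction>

Step 1 ('push 8'): stack = [8], depth = 1
Step 2 ('push 13'): stack = [8, 13], depth = 2
Step 3 ('rot'): needs 3 value(s) but depth is 2 — STACK UNDERFLOW

Answer: step 3: rot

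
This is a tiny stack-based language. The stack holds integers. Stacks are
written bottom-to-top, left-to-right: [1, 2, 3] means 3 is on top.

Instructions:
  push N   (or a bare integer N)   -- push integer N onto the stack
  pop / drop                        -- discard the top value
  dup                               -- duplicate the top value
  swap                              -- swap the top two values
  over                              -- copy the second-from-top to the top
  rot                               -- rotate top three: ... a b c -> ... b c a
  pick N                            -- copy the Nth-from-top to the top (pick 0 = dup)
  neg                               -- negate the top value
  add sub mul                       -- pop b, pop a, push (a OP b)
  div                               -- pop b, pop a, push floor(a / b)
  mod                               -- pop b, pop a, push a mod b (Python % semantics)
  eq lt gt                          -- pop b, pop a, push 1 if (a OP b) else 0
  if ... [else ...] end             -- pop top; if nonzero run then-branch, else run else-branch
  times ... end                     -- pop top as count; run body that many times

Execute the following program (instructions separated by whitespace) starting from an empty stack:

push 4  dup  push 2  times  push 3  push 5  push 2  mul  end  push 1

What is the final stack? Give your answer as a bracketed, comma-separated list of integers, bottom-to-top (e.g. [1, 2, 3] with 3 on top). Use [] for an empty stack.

Answer: [4, 4, 3, 10, 3, 10, 1]

Derivation:
After 'push 4': [4]
After 'dup': [4, 4]
After 'push 2': [4, 4, 2]
After 'times': [4, 4]
After 'push 3': [4, 4, 3]
After 'push 5': [4, 4, 3, 5]
After 'push 2': [4, 4, 3, 5, 2]
After 'mul': [4, 4, 3, 10]
After 'push 3': [4, 4, 3, 10, 3]
After 'push 5': [4, 4, 3, 10, 3, 5]
After 'push 2': [4, 4, 3, 10, 3, 5, 2]
After 'mul': [4, 4, 3, 10, 3, 10]
After 'push 1': [4, 4, 3, 10, 3, 10, 1]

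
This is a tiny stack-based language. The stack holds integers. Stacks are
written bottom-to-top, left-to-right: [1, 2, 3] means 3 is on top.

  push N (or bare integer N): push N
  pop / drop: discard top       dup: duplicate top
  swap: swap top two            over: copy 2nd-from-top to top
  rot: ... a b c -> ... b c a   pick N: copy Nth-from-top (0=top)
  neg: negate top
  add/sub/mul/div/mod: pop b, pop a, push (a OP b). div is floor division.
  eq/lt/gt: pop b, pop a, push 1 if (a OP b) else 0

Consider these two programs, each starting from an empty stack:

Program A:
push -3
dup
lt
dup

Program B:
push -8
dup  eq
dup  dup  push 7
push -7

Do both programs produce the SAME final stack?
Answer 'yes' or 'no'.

Program A trace:
  After 'push -3': [-3]
  After 'dup': [-3, -3]
  After 'lt': [0]
  After 'dup': [0, 0]
Program A final stack: [0, 0]

Program B trace:
  After 'push -8': [-8]
  After 'dup': [-8, -8]
  After 'eq': [1]
  After 'dup': [1, 1]
  After 'dup': [1, 1, 1]
  After 'push 7': [1, 1, 1, 7]
  After 'push -7': [1, 1, 1, 7, -7]
Program B final stack: [1, 1, 1, 7, -7]
Same: no

Answer: no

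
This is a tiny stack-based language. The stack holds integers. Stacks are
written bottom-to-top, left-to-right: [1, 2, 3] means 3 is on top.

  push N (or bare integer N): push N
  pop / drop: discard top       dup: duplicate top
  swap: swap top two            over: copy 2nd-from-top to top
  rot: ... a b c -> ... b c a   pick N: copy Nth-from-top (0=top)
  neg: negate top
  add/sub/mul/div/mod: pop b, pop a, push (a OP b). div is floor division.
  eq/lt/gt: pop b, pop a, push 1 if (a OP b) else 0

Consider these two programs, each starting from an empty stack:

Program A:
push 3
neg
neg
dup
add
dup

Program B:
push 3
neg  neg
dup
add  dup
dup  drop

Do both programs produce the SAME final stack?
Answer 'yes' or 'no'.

Program A trace:
  After 'push 3': [3]
  After 'neg': [-3]
  After 'neg': [3]
  After 'dup': [3, 3]
  After 'add': [6]
  After 'dup': [6, 6]
Program A final stack: [6, 6]

Program B trace:
  After 'push 3': [3]
  After 'neg': [-3]
  After 'neg': [3]
  After 'dup': [3, 3]
  After 'add': [6]
  After 'dup': [6, 6]
  After 'dup': [6, 6, 6]
  After 'drop': [6, 6]
Program B final stack: [6, 6]
Same: yes

Answer: yes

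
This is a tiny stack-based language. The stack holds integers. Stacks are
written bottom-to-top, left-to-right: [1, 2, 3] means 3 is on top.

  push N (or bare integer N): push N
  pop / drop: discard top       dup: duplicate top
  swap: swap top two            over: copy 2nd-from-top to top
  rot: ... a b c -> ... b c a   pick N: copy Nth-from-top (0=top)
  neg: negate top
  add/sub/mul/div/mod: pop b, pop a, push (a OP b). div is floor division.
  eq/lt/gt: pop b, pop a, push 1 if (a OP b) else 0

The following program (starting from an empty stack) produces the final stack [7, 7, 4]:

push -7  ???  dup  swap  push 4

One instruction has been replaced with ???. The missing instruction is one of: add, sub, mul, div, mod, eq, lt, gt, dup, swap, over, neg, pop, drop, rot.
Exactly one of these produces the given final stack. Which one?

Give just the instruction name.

Stack before ???: [-7]
Stack after ???:  [7]
The instruction that transforms [-7] -> [7] is: neg

Answer: neg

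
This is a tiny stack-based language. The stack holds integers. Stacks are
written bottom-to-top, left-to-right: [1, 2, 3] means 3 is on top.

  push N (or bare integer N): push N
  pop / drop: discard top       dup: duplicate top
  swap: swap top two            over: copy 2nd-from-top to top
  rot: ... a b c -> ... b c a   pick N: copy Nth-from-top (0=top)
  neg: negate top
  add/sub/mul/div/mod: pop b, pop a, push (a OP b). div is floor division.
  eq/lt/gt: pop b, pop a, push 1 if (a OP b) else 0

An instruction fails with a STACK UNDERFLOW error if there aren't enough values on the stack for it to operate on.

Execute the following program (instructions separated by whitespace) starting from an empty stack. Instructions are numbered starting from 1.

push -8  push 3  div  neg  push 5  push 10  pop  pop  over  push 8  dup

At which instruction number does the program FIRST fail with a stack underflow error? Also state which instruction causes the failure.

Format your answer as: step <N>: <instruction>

Step 1 ('push -8'): stack = [-8], depth = 1
Step 2 ('push 3'): stack = [-8, 3], depth = 2
Step 3 ('div'): stack = [-3], depth = 1
Step 4 ('neg'): stack = [3], depth = 1
Step 5 ('push 5'): stack = [3, 5], depth = 2
Step 6 ('push 10'): stack = [3, 5, 10], depth = 3
Step 7 ('pop'): stack = [3, 5], depth = 2
Step 8 ('pop'): stack = [3], depth = 1
Step 9 ('over'): needs 2 value(s) but depth is 1 — STACK UNDERFLOW

Answer: step 9: over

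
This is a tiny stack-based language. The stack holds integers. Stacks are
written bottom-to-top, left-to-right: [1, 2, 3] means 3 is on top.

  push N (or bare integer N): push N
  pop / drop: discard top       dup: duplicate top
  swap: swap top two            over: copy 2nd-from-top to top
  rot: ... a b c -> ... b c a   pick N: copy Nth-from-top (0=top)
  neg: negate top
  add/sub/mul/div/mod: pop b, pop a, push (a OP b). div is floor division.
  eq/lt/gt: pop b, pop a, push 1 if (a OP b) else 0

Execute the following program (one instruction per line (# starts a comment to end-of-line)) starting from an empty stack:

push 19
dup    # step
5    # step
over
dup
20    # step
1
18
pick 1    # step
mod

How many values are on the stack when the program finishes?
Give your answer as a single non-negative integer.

After 'push 19': stack = [19] (depth 1)
After 'dup': stack = [19, 19] (depth 2)
After 'push 5': stack = [19, 19, 5] (depth 3)
After 'over': stack = [19, 19, 5, 19] (depth 4)
After 'dup': stack = [19, 19, 5, 19, 19] (depth 5)
After 'push 20': stack = [19, 19, 5, 19, 19, 20] (depth 6)
After 'push 1': stack = [19, 19, 5, 19, 19, 20, 1] (depth 7)
After 'push 18': stack = [19, 19, 5, 19, 19, 20, 1, 18] (depth 8)
After 'pick 1': stack = [19, 19, 5, 19, 19, 20, 1, 18, 1] (depth 9)
After 'mod': stack = [19, 19, 5, 19, 19, 20, 1, 0] (depth 8)

Answer: 8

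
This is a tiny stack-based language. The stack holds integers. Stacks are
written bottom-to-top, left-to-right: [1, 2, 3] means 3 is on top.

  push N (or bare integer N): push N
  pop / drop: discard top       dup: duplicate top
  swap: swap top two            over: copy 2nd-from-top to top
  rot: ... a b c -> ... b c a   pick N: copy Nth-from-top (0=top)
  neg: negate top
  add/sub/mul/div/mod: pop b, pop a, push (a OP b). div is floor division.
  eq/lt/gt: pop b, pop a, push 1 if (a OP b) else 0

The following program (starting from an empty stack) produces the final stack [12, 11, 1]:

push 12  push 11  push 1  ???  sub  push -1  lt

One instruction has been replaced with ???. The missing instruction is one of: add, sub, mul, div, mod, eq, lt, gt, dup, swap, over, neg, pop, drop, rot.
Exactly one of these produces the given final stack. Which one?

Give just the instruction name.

Answer: over

Derivation:
Stack before ???: [12, 11, 1]
Stack after ???:  [12, 11, 1, 11]
The instruction that transforms [12, 11, 1] -> [12, 11, 1, 11] is: over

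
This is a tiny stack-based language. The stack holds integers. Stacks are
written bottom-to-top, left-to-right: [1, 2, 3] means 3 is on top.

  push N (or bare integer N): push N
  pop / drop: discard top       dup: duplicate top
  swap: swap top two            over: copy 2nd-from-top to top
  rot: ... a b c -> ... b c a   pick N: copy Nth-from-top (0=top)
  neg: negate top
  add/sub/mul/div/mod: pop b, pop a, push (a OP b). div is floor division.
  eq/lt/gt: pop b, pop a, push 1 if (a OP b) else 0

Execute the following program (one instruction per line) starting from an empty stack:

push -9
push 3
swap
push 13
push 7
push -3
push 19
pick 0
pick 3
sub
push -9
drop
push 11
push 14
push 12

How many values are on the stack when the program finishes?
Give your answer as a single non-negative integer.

After 'push -9': stack = [-9] (depth 1)
After 'push 3': stack = [-9, 3] (depth 2)
After 'swap': stack = [3, -9] (depth 2)
After 'push 13': stack = [3, -9, 13] (depth 3)
After 'push 7': stack = [3, -9, 13, 7] (depth 4)
After 'push -3': stack = [3, -9, 13, 7, -3] (depth 5)
After 'push 19': stack = [3, -9, 13, 7, -3, 19] (depth 6)
After 'pick 0': stack = [3, -9, 13, 7, -3, 19, 19] (depth 7)
After 'pick 3': stack = [3, -9, 13, 7, -3, 19, 19, 7] (depth 8)
After 'sub': stack = [3, -9, 13, 7, -3, 19, 12] (depth 7)
After 'push -9': stack = [3, -9, 13, 7, -3, 19, 12, -9] (depth 8)
After 'drop': stack = [3, -9, 13, 7, -3, 19, 12] (depth 7)
After 'push 11': stack = [3, -9, 13, 7, -3, 19, 12, 11] (depth 8)
After 'push 14': stack = [3, -9, 13, 7, -3, 19, 12, 11, 14] (depth 9)
After 'push 12': stack = [3, -9, 13, 7, -3, 19, 12, 11, 14, 12] (depth 10)

Answer: 10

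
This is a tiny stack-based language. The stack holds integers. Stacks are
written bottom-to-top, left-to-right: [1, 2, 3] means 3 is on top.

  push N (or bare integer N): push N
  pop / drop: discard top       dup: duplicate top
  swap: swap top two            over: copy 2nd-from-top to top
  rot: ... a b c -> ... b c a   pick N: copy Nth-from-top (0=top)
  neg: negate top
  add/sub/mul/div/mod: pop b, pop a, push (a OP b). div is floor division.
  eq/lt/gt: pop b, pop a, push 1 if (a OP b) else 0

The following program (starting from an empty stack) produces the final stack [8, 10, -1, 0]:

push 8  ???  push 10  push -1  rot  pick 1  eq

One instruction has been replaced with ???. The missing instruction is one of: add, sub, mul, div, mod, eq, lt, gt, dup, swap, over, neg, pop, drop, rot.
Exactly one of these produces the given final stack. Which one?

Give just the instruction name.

Answer: dup

Derivation:
Stack before ???: [8]
Stack after ???:  [8, 8]
The instruction that transforms [8] -> [8, 8] is: dup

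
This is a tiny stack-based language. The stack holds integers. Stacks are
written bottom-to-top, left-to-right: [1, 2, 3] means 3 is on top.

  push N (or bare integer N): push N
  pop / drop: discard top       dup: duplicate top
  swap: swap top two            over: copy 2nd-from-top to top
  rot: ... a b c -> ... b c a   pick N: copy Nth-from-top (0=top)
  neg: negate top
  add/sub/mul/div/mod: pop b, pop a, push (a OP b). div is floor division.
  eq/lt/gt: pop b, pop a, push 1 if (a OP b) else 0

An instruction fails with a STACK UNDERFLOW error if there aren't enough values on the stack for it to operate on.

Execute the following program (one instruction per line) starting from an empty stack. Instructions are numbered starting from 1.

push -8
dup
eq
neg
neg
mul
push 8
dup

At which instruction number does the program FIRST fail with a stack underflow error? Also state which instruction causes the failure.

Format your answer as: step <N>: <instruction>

Step 1 ('push -8'): stack = [-8], depth = 1
Step 2 ('dup'): stack = [-8, -8], depth = 2
Step 3 ('eq'): stack = [1], depth = 1
Step 4 ('neg'): stack = [-1], depth = 1
Step 5 ('neg'): stack = [1], depth = 1
Step 6 ('mul'): needs 2 value(s) but depth is 1 — STACK UNDERFLOW

Answer: step 6: mul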